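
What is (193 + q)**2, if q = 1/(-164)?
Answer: 1001785801/26896 ≈ 37247.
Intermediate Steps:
q = -1/164 ≈ -0.0060976
(193 + q)**2 = (193 - 1/164)**2 = (31651/164)**2 = 1001785801/26896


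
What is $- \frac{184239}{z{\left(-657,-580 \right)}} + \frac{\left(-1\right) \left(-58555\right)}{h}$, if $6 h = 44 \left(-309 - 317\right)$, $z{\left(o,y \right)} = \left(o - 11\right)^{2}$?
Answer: $- \frac{20230819617}{1536349232} \approx -13.168$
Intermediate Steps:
$z{\left(o,y \right)} = \left(-11 + o\right)^{2}$
$h = - \frac{13772}{3}$ ($h = \frac{44 \left(-309 - 317\right)}{6} = \frac{44 \left(-626\right)}{6} = \frac{1}{6} \left(-27544\right) = - \frac{13772}{3} \approx -4590.7$)
$- \frac{184239}{z{\left(-657,-580 \right)}} + \frac{\left(-1\right) \left(-58555\right)}{h} = - \frac{184239}{\left(-11 - 657\right)^{2}} + \frac{\left(-1\right) \left(-58555\right)}{- \frac{13772}{3}} = - \frac{184239}{\left(-668\right)^{2}} + 58555 \left(- \frac{3}{13772}\right) = - \frac{184239}{446224} - \frac{175665}{13772} = - \frac{20230819617}{1536349232}$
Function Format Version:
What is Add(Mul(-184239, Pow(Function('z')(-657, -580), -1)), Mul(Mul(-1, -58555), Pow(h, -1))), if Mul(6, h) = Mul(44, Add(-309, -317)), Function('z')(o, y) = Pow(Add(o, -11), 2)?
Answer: Rational(-20230819617, 1536349232) ≈ -13.168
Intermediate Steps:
Function('z')(o, y) = Pow(Add(-11, o), 2)
h = Rational(-13772, 3) (h = Mul(Rational(1, 6), Mul(44, Add(-309, -317))) = Mul(Rational(1, 6), Mul(44, -626)) = Mul(Rational(1, 6), -27544) = Rational(-13772, 3) ≈ -4590.7)
Add(Mul(-184239, Pow(Function('z')(-657, -580), -1)), Mul(Mul(-1, -58555), Pow(h, -1))) = Add(Mul(-184239, Pow(Pow(Add(-11, -657), 2), -1)), Mul(Mul(-1, -58555), Pow(Rational(-13772, 3), -1))) = Add(Mul(-184239, Pow(Pow(-668, 2), -1)), Mul(58555, Rational(-3, 13772))) = Add(Mul(-184239, Pow(446224, -1)), Rational(-175665, 13772)) = Add(Mul(-184239, Rational(1, 446224)), Rational(-175665, 13772)) = Add(Rational(-184239, 446224), Rational(-175665, 13772)) = Rational(-20230819617, 1536349232)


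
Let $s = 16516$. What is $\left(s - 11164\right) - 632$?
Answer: $4720$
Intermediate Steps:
$\left(s - 11164\right) - 632 = \left(16516 - 11164\right) - 632 = 5352 - 632 = 4720$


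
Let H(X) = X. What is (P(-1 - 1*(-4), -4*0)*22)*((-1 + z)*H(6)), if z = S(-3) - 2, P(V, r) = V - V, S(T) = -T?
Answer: 0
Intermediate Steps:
P(V, r) = 0
z = 1 (z = -1*(-3) - 2 = 3 - 2 = 1)
(P(-1 - 1*(-4), -4*0)*22)*((-1 + z)*H(6)) = (0*22)*((-1 + 1)*6) = 0*(0*6) = 0*0 = 0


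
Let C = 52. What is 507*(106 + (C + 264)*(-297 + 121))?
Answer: -28143570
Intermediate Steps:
507*(106 + (C + 264)*(-297 + 121)) = 507*(106 + (52 + 264)*(-297 + 121)) = 507*(106 + 316*(-176)) = 507*(106 - 55616) = 507*(-55510) = -28143570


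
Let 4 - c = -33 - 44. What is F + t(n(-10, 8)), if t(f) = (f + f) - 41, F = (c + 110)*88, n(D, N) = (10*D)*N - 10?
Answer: 15147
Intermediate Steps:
c = 81 (c = 4 - (-33 - 44) = 4 - 1*(-77) = 4 + 77 = 81)
n(D, N) = -10 + 10*D*N (n(D, N) = 10*D*N - 10 = -10 + 10*D*N)
F = 16808 (F = (81 + 110)*88 = 191*88 = 16808)
t(f) = -41 + 2*f (t(f) = 2*f - 41 = -41 + 2*f)
F + t(n(-10, 8)) = 16808 + (-41 + 2*(-10 + 10*(-10)*8)) = 16808 + (-41 + 2*(-10 - 800)) = 16808 + (-41 + 2*(-810)) = 16808 + (-41 - 1620) = 16808 - 1661 = 15147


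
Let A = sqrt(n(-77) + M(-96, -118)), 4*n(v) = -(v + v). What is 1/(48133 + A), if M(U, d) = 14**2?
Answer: 96266/4633570909 - sqrt(938)/4633570909 ≈ 2.0769e-5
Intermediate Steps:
M(U, d) = 196
n(v) = -v/2 (n(v) = (-(v + v))/4 = (-2*v)/4 = -v/2)
A = sqrt(938)/2 (A = sqrt(-1/2*(-77) + 196) = sqrt(77/2 + 196) = sqrt(469/2) = sqrt(938)/2 ≈ 15.313)
1/(48133 + A) = 1/(48133 + sqrt(938)/2)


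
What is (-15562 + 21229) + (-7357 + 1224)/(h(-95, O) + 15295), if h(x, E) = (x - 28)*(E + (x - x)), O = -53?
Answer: 123613805/21814 ≈ 5666.7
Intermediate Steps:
h(x, E) = E*(-28 + x) (h(x, E) = (-28 + x)*(E + 0) = (-28 + x)*E = E*(-28 + x))
(-15562 + 21229) + (-7357 + 1224)/(h(-95, O) + 15295) = (-15562 + 21229) + (-7357 + 1224)/(-53*(-28 - 95) + 15295) = 5667 - 6133/(-53*(-123) + 15295) = 5667 - 6133/(6519 + 15295) = 5667 - 6133/21814 = 123613805/21814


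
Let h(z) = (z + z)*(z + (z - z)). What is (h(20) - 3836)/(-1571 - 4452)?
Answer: 3036/6023 ≈ 0.50407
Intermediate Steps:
h(z) = 2*z² (h(z) = (2*z)*(z + 0) = (2*z)*z = 2*z²)
(h(20) - 3836)/(-1571 - 4452) = (2*20² - 3836)/(-1571 - 4452) = (2*400 - 3836)/(-6023) = (800 - 3836)*(-1/6023) = -3036*(-1/6023) = 3036/6023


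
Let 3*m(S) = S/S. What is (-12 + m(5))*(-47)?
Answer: 1645/3 ≈ 548.33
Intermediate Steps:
m(S) = ⅓ (m(S) = (S/S)/3 = (⅓)*1 = ⅓)
(-12 + m(5))*(-47) = (-12 + ⅓)*(-47) = -35/3*(-47) = 1645/3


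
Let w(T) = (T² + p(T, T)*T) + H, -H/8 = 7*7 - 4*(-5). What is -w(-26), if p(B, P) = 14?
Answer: 240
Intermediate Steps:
H = -552 (H = -8*(7*7 - 4*(-5)) = -8*(49 + 20) = -8*69 = -552)
w(T) = -552 + T² + 14*T (w(T) = (T² + 14*T) - 552 = -552 + T² + 14*T)
-w(-26) = -(-552 + (-26)² + 14*(-26)) = -(-552 + 676 - 364) = -1*(-240) = 240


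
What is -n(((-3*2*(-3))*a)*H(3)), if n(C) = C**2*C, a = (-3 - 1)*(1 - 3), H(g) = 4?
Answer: -191102976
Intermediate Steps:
a = 8 (a = -4*(-2) = 8)
n(C) = C**3
-n(((-3*2*(-3))*a)*H(3)) = -(((-3*2*(-3))*8)*4)**3 = -((-6*(-3)*8)*4)**3 = -((18*8)*4)**3 = -(144*4)**3 = -1*576**3 = -1*191102976 = -191102976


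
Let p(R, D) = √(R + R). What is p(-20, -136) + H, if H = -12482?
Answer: -12482 + 2*I*√10 ≈ -12482.0 + 6.3246*I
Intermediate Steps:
p(R, D) = √2*√R (p(R, D) = √(2*R) = √2*√R)
p(-20, -136) + H = √2*√(-20) - 12482 = √2*(2*I*√5) - 12482 = 2*I*√10 - 12482 = -12482 + 2*I*√10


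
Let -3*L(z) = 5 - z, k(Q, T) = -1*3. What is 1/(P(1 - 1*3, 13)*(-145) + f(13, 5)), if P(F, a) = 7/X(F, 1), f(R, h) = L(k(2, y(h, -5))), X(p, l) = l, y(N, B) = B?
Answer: -3/3053 ≈ -0.00098264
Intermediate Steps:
k(Q, T) = -3
L(z) = -5/3 + z/3 (L(z) = -(5 - z)/3 = -5/3 + z/3)
f(R, h) = -8/3 (f(R, h) = -5/3 + (1/3)*(-3) = -5/3 - 1 = -8/3)
P(F, a) = 7 (P(F, a) = 7/1 = 7*1 = 7)
1/(P(1 - 1*3, 13)*(-145) + f(13, 5)) = 1/(7*(-145) - 8/3) = 1/(-1015 - 8/3) = 1/(-3053/3) = -3/3053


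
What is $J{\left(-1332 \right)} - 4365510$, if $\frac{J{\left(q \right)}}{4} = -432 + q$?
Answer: $-4372566$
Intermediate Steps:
$J{\left(q \right)} = -1728 + 4 q$ ($J{\left(q \right)} = 4 \left(-432 + q\right) = -1728 + 4 q$)
$J{\left(-1332 \right)} - 4365510 = \left(-1728 + 4 \left(-1332\right)\right) - 4365510 = \left(-1728 - 5328\right) - 4365510 = -7056 - 4365510 = -4372566$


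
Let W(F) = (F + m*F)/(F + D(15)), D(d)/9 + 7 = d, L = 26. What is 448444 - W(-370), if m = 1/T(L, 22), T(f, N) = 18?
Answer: 1202723293/2682 ≈ 4.4844e+5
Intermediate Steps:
D(d) = -63 + 9*d
m = 1/18 ≈ 0.055556
W(F) = 19*F/(18*(72 + F)) (W(F) = (F + F/18)/(F + (-63 + 9*15)) = (19*F/18)/(F + (-63 + 135)) = (19*F/18)/(F + 72) = (19*F/18)/(72 + F) = 19*F/(18*(72 + F)))
448444 - W(-370) = 448444 - 19*(-370)/(18*(72 - 370)) = 448444 - 19*(-370)/(18*(-298)) = 448444 - 19*(-370)*(-1)/(18*298) = 448444 - 1*3515/2682 = 448444 - 3515/2682 = 1202723293/2682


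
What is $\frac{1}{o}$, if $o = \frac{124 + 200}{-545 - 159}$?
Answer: $- \frac{176}{81} \approx -2.1728$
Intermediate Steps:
$o = - \frac{81}{176}$ ($o = \frac{324}{-704} = 324 \left(- \frac{1}{704}\right) = - \frac{81}{176} \approx -0.46023$)
$\frac{1}{o} = \frac{1}{- \frac{81}{176}} = - \frac{176}{81}$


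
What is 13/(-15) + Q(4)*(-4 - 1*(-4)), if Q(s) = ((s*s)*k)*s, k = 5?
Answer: -13/15 ≈ -0.86667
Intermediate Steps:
Q(s) = 5*s**3 (Q(s) = ((s*s)*5)*s = (s**2*5)*s = (5*s**2)*s = 5*s**3)
13/(-15) + Q(4)*(-4 - 1*(-4)) = 13/(-15) + (5*4**3)*(-4 - 1*(-4)) = 13*(-1/15) + (5*64)*(-4 + 4) = -13/15 + 320*0 = -13/15 + 0 = -13/15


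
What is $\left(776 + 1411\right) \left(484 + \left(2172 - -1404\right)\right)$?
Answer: $8879220$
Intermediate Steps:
$\left(776 + 1411\right) \left(484 + \left(2172 - -1404\right)\right) = 2187 \left(484 + \left(2172 + 1404\right)\right) = 2187 \left(484 + 3576\right) = 2187 \cdot 4060 = 8879220$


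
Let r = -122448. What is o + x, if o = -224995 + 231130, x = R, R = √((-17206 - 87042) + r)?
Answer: 6135 + 2*I*√56674 ≈ 6135.0 + 476.13*I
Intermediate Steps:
R = 2*I*√56674 (R = √((-17206 - 87042) - 122448) = √(-104248 - 122448) = √(-226696) = 2*I*√56674 ≈ 476.13*I)
x = 2*I*√56674 ≈ 476.13*I
o = 6135
o + x = 6135 + 2*I*√56674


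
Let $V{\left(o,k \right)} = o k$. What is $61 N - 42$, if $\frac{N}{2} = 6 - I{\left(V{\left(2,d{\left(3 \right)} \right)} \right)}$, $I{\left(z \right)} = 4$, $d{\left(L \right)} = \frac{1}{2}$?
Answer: $202$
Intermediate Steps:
$d{\left(L \right)} = \frac{1}{2}$
$V{\left(o,k \right)} = k o$
$N = 4$ ($N = 2 \left(6 - 4\right) = 2 \cdot 2 = 4$)
$61 N - 42 = 61 \cdot 4 - 42 = 244 - 42 = 202$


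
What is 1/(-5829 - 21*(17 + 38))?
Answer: -1/6984 ≈ -0.00014318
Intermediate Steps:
1/(-5829 - 21*(17 + 38)) = 1/(-5829 - 21*55) = 1/(-5829 - 1155) = 1/(-6984) = -1/6984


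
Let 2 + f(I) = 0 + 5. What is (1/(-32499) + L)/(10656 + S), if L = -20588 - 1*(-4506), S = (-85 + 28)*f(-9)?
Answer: -522648919/340752015 ≈ -1.5338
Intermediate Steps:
f(I) = 3 (f(I) = -2 + (0 + 5) = -2 + 5 = 3)
S = -171 (S = (-85 + 28)*3 = -57*3 = -171)
L = -16082 (L = -20588 + 4506 = -16082)
(1/(-32499) + L)/(10656 + S) = (1/(-32499) - 16082)/(10656 - 171) = (-1/32499 - 16082)/10485 = -522648919/32499*1/10485 = -522648919/340752015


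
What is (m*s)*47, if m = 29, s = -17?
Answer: -23171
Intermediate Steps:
(m*s)*47 = (29*(-17))*47 = -493*47 = -23171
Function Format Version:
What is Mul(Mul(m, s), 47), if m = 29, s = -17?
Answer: -23171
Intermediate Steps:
Mul(Mul(m, s), 47) = Mul(Mul(29, -17), 47) = Mul(-493, 47) = -23171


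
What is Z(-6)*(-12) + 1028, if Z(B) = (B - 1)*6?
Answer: 1532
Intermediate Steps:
Z(B) = -6 + 6*B (Z(B) = (-1 + B)*6 = -6 + 6*B)
Z(-6)*(-12) + 1028 = (-6 + 6*(-6))*(-12) + 1028 = (-6 - 36)*(-12) + 1028 = -42*(-12) + 1028 = 504 + 1028 = 1532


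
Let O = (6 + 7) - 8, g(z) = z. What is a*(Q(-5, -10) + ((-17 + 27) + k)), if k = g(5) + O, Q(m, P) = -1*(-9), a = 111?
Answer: 3219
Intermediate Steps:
O = 5 (O = 13 - 8 = 5)
Q(m, P) = 9
k = 10 (k = 5 + 5 = 10)
a*(Q(-5, -10) + ((-17 + 27) + k)) = 111*(9 + ((-17 + 27) + 10)) = 111*(9 + (10 + 10)) = 111*(9 + 20) = 111*29 = 3219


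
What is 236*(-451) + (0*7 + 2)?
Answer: -106434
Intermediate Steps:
236*(-451) + (0*7 + 2) = -106436 + (0 + 2) = -106436 + 2 = -106434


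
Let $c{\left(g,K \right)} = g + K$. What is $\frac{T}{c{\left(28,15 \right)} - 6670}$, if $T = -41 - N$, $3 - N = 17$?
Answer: $\frac{9}{2209} \approx 0.0040742$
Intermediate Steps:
$N = -14$ ($N = 3 - 17 = -14$)
$c{\left(g,K \right)} = K + g$
$T = -27$ ($T = -41 - -14 = -41 + 14 = -27$)
$\frac{T}{c{\left(28,15 \right)} - 6670} = - \frac{27}{\left(15 + 28\right) - 6670} = - \frac{27}{43 - 6670} = - \frac{27}{-6627} = \left(-27\right) \left(- \frac{1}{6627}\right) = \frac{9}{2209}$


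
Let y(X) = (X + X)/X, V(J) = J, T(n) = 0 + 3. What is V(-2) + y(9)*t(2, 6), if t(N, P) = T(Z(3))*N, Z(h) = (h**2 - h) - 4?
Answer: 10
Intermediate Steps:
Z(h) = -4 + h**2 - h
T(n) = 3
t(N, P) = 3*N
y(X) = 2 (y(X) = (2*X)/X = 2)
V(-2) + y(9)*t(2, 6) = -2 + 2*(3*2) = -2 + 2*6 = -2 + 12 = 10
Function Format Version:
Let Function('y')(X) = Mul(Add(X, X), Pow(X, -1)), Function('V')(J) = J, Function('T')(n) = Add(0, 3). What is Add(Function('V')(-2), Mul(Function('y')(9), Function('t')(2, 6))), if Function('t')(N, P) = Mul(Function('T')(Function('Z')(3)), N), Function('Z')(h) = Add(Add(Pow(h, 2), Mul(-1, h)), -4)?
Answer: 10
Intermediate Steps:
Function('Z')(h) = Add(-4, Pow(h, 2), Mul(-1, h))
Function('T')(n) = 3
Function('t')(N, P) = Mul(3, N)
Function('y')(X) = 2 (Function('y')(X) = Mul(Mul(2, X), Pow(X, -1)) = 2)
Add(Function('V')(-2), Mul(Function('y')(9), Function('t')(2, 6))) = Add(-2, Mul(2, Mul(3, 2))) = Add(-2, Mul(2, 6)) = Add(-2, 12) = 10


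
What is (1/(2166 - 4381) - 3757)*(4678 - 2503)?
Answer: -3619963860/443 ≈ -8.1715e+6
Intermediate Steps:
(1/(2166 - 4381) - 3757)*(4678 - 2503) = (1/(-2215) - 3757)*2175 = (-1/2215 - 3757)*2175 = -8321756/2215*2175 = -3619963860/443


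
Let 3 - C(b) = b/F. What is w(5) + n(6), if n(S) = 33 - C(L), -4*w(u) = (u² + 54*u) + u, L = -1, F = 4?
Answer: -181/4 ≈ -45.250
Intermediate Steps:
C(b) = 3 - b/4
w(u) = -55*u/4 - u²/4 (w(u) = -((u² + 54*u) + u)/4 = -(u² + 55*u)/4 = -55*u/4 - u²/4)
n(S) = 119/4 (n(S) = 33 - (3 - ¼*(-1)) = 33 - (3 + ¼) = 33 - 1*13/4 = 33 - 13/4 = 119/4)
w(5) + n(6) = -¼*5*(55 + 5) + 119/4 = -¼*5*60 + 119/4 = -75 + 119/4 = -181/4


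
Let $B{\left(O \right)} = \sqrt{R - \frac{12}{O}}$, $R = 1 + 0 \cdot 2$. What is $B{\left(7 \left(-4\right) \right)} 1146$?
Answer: $\frac{1146 \sqrt{70}}{7} \approx 1369.7$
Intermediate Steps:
$R = 1$ ($R = 1 + 0 = 1$)
$B{\left(O \right)} = \sqrt{1 - \frac{12}{O}}$
$B{\left(7 \left(-4\right) \right)} 1146 = \sqrt{\frac{-12 + 7 \left(-4\right)}{7 \left(-4\right)}} 1146 = \sqrt{\frac{-12 - 28}{-28}} \cdot 1146 = \sqrt{\left(- \frac{1}{28}\right) \left(-40\right)} 1146 = \sqrt{\frac{10}{7}} \cdot 1146 = \frac{\sqrt{70}}{7} \cdot 1146 = \frac{1146 \sqrt{70}}{7}$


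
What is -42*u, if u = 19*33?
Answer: -26334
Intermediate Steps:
u = 627
-42*u = -42*627 = -26334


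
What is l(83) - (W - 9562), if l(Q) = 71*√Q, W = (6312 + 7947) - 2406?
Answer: -2291 + 71*√83 ≈ -1644.2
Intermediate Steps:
W = 11853 (W = 14259 - 2406 = 11853)
l(83) - (W - 9562) = 71*√83 - (11853 - 9562) = 71*√83 - 1*2291 = 71*√83 - 2291 = -2291 + 71*√83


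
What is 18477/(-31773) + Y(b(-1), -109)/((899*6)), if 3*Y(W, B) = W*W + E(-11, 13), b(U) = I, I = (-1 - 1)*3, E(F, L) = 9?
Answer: -11020927/19042618 ≈ -0.57875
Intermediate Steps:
I = -6 (I = -2*3 = -6)
b(U) = -6
Y(W, B) = 3 + W**2/3 (Y(W, B) = (W*W + 9)/3 = (W**2 + 9)/3 = (9 + W**2)/3 = 3 + W**2/3)
18477/(-31773) + Y(b(-1), -109)/((899*6)) = 18477/(-31773) + (3 + (1/3)*(-6)**2)/((899*6)) = 18477*(-1/31773) + (3 + (1/3)*36)/5394 = -6159/10591 + (3 + 12)*(1/5394) = -6159/10591 + 15*(1/5394) = -6159/10591 + 5/1798 = -11020927/19042618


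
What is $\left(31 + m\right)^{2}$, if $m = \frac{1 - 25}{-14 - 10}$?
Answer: $1024$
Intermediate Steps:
$m = 1$ ($m = - \frac{24}{-24} = \left(-24\right) \left(- \frac{1}{24}\right) = 1$)
$\left(31 + m\right)^{2} = \left(31 + 1\right)^{2} = 32^{2} = 1024$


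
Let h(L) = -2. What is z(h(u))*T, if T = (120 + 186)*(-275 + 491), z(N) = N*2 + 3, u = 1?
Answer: -66096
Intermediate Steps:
z(N) = 3 + 2*N (z(N) = 2*N + 3 = 3 + 2*N)
T = 66096 (T = 306*216 = 66096)
z(h(u))*T = (3 + 2*(-2))*66096 = (3 - 4)*66096 = -1*66096 = -66096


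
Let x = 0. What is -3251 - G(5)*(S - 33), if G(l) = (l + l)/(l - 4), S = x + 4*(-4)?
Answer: -2761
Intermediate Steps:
S = -16 (S = 0 + 4*(-4) = 0 - 16 = -16)
G(l) = 2*l/(-4 + l) (G(l) = (2*l)/(-4 + l) = 2*l/(-4 + l))
-3251 - G(5)*(S - 33) = -3251 - 2*5/(-4 + 5)*(-16 - 33) = -3251 - 2*5/1*(-49) = -3251 - 2*5*1*(-49) = -3251 - 10*(-49) = -3251 - 1*(-490) = -3251 + 490 = -2761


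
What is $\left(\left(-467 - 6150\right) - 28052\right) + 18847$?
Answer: $-15822$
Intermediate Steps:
$\left(\left(-467 - 6150\right) - 28052\right) + 18847 = \left(-6617 - 28052\right) + 18847 = -34669 + 18847 = -15822$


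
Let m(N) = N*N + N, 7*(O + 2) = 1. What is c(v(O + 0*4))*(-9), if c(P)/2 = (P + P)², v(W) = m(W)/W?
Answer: -2592/49 ≈ -52.898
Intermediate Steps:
O = -13/7 (O = -2 + (⅐)*1 = -2 + ⅐ = -13/7 ≈ -1.8571)
m(N) = N + N² (m(N) = N² + N = N + N²)
v(W) = 1 + W (v(W) = (W*(1 + W))/W = 1 + W)
c(P) = 8*P² (c(P) = 2*(P + P)² = 2*(2*P)² = 2*(4*P²) = 8*P²)
c(v(O + 0*4))*(-9) = (8*(1 + (-13/7 + 0*4))²)*(-9) = (8*(1 + (-13/7 + 0))²)*(-9) = (8*(1 - 13/7)²)*(-9) = (8*(-6/7)²)*(-9) = (8*(36/49))*(-9) = (288/49)*(-9) = -2592/49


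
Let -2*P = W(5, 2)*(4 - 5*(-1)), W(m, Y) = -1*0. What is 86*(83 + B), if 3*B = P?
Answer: 7138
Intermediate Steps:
W(m, Y) = 0
P = 0 (P = -0*(4 - 5*(-1)) = -0*(4 + 5) = -0*9 = -½*0 = 0)
B = 0 (B = (⅓)*0 = 0)
86*(83 + B) = 86*(83 + 0) = 86*83 = 7138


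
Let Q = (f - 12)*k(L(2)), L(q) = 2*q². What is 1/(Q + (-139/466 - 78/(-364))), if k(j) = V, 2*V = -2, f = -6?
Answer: 1631/29221 ≈ 0.055816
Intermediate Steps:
V = -1 (V = (½)*(-2) = -1)
k(j) = -1
Q = 18 (Q = (-6 - 12)*(-1) = -18*(-1) = 18)
1/(Q + (-139/466 - 78/(-364))) = 1/(18 + (-139/466 - 78/(-364))) = 1/(18 + (-139*1/466 - 78*(-1/364))) = 1/(18 + (-139/466 + 3/14)) = 1/(18 - 137/1631) = 1/(29221/1631) = 1631/29221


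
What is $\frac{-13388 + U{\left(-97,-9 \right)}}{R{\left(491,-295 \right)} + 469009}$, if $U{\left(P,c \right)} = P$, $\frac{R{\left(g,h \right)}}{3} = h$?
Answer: $- \frac{13485}{468124} \approx -0.028806$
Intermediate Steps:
$R{\left(g,h \right)} = 3 h$
$\frac{-13388 + U{\left(-97,-9 \right)}}{R{\left(491,-295 \right)} + 469009} = \frac{-13388 - 97}{3 \left(-295\right) + 469009} = - \frac{13485}{-885 + 469009} = - \frac{13485}{468124}$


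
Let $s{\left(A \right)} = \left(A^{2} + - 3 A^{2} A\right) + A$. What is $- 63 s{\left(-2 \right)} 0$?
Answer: $0$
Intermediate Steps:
$s{\left(A \right)} = A + A^{2} - 3 A^{3}$ ($s{\left(A \right)} = \left(A^{2} - 3 A^{3}\right) + A = A + A^{2} - 3 A^{3}$)
$- 63 s{\left(-2 \right)} 0 = - 63 \left(- 2 \left(1 - 2 - 3 \left(-2\right)^{2}\right)\right) 0 = - 63 \left(- 2 \left(1 - 2 - 12\right)\right) 0 = - 63 \left(\left(-2\right) \left(-13\right)\right) 0 = \left(-63\right) 26 \cdot 0 = \left(-1638\right) 0 = 0$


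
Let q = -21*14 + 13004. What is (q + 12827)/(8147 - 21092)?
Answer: -25537/12945 ≈ -1.9727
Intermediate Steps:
q = 12710 (q = -294 + 13004 = 12710)
(q + 12827)/(8147 - 21092) = (12710 + 12827)/(8147 - 21092) = 25537/(-12945) = 25537*(-1/12945) = -25537/12945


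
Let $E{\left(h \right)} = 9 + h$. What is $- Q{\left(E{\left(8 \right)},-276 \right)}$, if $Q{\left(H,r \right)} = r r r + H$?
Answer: $21024559$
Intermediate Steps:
$Q{\left(H,r \right)} = H + r^{3}$ ($Q{\left(H,r \right)} = r^{2} r + H = r^{3} + H = H + r^{3}$)
$- Q{\left(E{\left(8 \right)},-276 \right)} = - (\left(9 + 8\right) + \left(-276\right)^{3}) = - (17 - 21024576) = \left(-1\right) \left(-21024559\right) = 21024559$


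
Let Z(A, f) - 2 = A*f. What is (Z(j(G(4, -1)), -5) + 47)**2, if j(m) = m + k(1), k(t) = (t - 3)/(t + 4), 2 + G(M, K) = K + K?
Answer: 5041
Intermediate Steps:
G(M, K) = -2 + 2*K (G(M, K) = -2 + (K + K) = -2 + 2*K)
k(t) = (-3 + t)/(4 + t)
j(m) = -2/5 + m (j(m) = m + (-3 + 1)/(4 + 1) = m - 2/5 = -2/5 + m)
Z(A, f) = 2 + A*f
(Z(j(G(4, -1)), -5) + 47)**2 = ((2 + (-2/5 + (-2 + 2*(-1)))*(-5)) + 47)**2 = ((2 + (-2/5 + (-2 - 2))*(-5)) + 47)**2 = ((2 + (-2/5 - 4)*(-5)) + 47)**2 = ((2 - 22/5*(-5)) + 47)**2 = ((2 + 22) + 47)**2 = (24 + 47)**2 = 71**2 = 5041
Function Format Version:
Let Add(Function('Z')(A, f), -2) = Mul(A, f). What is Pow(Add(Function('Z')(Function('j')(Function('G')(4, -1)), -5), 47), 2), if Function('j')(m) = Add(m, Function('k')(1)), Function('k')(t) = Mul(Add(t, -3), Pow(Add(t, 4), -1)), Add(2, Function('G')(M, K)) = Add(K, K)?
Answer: 5041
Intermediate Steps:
Function('G')(M, K) = Add(-2, Mul(2, K)) (Function('G')(M, K) = Add(-2, Add(K, K)) = Add(-2, Mul(2, K)))
Function('k')(t) = Mul(Pow(Add(4, t), -1), Add(-3, t)) (Function('k')(t) = Mul(Add(-3, t), Pow(Add(4, t), -1)) = Mul(Pow(Add(4, t), -1), Add(-3, t)))
Function('j')(m) = Add(Rational(-2, 5), m) (Function('j')(m) = Add(m, Mul(Pow(Add(4, 1), -1), Add(-3, 1))) = Add(m, Mul(Pow(5, -1), -2)) = Add(m, Mul(Rational(1, 5), -2)) = Add(m, Rational(-2, 5)) = Add(Rational(-2, 5), m))
Function('Z')(A, f) = Add(2, Mul(A, f))
Pow(Add(Function('Z')(Function('j')(Function('G')(4, -1)), -5), 47), 2) = Pow(Add(Add(2, Mul(Add(Rational(-2, 5), Add(-2, Mul(2, -1))), -5)), 47), 2) = Pow(Add(Add(2, Mul(Add(Rational(-2, 5), Add(-2, -2)), -5)), 47), 2) = Pow(Add(Add(2, Mul(Add(Rational(-2, 5), -4), -5)), 47), 2) = Pow(Add(Add(2, Mul(Rational(-22, 5), -5)), 47), 2) = Pow(Add(Add(2, 22), 47), 2) = Pow(Add(24, 47), 2) = Pow(71, 2) = 5041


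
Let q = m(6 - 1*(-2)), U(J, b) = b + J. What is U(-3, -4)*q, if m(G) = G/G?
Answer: -7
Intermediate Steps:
U(J, b) = J + b
m(G) = 1
q = 1
U(-3, -4)*q = (-3 - 4)*1 = -7*1 = -7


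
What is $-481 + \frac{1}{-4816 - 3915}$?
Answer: $- \frac{4199612}{8731} \approx -481.0$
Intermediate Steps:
$-481 + \frac{1}{-4816 - 3915} = -481 + \frac{1}{-8731} = -481 - \frac{1}{8731} = - \frac{4199612}{8731}$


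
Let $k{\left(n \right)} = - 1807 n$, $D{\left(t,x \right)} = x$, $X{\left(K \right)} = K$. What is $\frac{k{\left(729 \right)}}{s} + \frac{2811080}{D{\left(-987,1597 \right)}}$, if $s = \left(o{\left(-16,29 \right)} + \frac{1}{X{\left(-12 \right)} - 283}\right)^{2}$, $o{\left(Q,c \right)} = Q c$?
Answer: $\frac{647981048128205}{369407948557} \approx 1754.1$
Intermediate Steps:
$s = \frac{18736408161}{87025}$ ($s = \left(\left(-16\right) 29 + \frac{1}{-12 - 283}\right)^{2} = \left(-464 + \frac{1}{-295}\right)^{2} = \left(-464 - \frac{1}{295}\right)^{2} = \left(- \frac{136881}{295}\right)^{2} = \frac{18736408161}{87025} \approx 2.153 \cdot 10^{5}$)
$\frac{k{\left(729 \right)}}{s} + \frac{2811080}{D{\left(-987,1597 \right)}} = \frac{\left(-1807\right) 729}{\frac{18736408161}{87025}} + \frac{2811080}{1597} = \left(-1317303\right) \frac{87025}{18736408161} + 2811080 \cdot \frac{1}{1597} = - \frac{1415287575}{231313681} + \frac{2811080}{1597} = \frac{647981048128205}{369407948557}$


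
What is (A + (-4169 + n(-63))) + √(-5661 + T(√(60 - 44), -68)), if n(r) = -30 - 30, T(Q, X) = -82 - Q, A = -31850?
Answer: -36079 + I*√5747 ≈ -36079.0 + 75.809*I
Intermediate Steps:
n(r) = -60
(A + (-4169 + n(-63))) + √(-5661 + T(√(60 - 44), -68)) = (-31850 + (-4169 - 60)) + √(-5661 + (-82 - √(60 - 44))) = (-31850 - 4229) + √(-5661 + (-82 - √16)) = -36079 + √(-5661 + (-82 - 1*4)) = -36079 + √(-5661 + (-82 - 4)) = -36079 + √(-5661 - 86) = -36079 + √(-5747) = -36079 + I*√5747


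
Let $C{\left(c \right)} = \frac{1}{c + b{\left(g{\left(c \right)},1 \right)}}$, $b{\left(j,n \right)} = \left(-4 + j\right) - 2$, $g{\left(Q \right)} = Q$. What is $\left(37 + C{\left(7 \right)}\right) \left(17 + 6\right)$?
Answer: $\frac{6831}{8} \approx 853.88$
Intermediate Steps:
$b{\left(j,n \right)} = -6 + j$
$C{\left(c \right)} = \frac{1}{-6 + 2 c}$ ($C{\left(c \right)} = \frac{1}{c + \left(-6 + c\right)} = \frac{1}{-6 + 2 c}$)
$\left(37 + C{\left(7 \right)}\right) \left(17 + 6\right) = \left(37 + \frac{1}{2 \left(-3 + 7\right)}\right) \left(17 + 6\right) = \left(37 + \frac{1}{2 \cdot 4}\right) 23 = \left(37 + \frac{1}{2} \cdot \frac{1}{4}\right) 23 = \left(37 + \frac{1}{8}\right) 23 = \frac{297}{8} \cdot 23 = \frac{6831}{8}$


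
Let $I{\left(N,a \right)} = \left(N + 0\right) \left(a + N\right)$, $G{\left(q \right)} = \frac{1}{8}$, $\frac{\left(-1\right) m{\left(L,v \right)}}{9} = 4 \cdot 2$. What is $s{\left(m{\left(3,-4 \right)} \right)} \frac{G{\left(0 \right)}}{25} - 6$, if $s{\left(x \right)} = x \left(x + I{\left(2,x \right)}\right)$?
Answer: $\frac{1758}{25} \approx 70.32$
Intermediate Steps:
$m{\left(L,v \right)} = -72$ ($m{\left(L,v \right)} = - 9 \cdot 4 \cdot 2 = \left(-9\right) 8 = -72$)
$G{\left(q \right)} = \frac{1}{8}$
$I{\left(N,a \right)} = N \left(N + a\right)$
$s{\left(x \right)} = x \left(4 + 3 x\right)$ ($s{\left(x \right)} = x \left(x + 2 \left(2 + x\right)\right) = x \left(x + \left(4 + 2 x\right)\right) = x \left(4 + 3 x\right)$)
$s{\left(m{\left(3,-4 \right)} \right)} \frac{G{\left(0 \right)}}{25} - 6 = - 72 \left(4 + 3 \left(-72\right)\right) \frac{1}{8 \cdot 25} - 6 = - 72 \left(4 - 216\right) \frac{1}{8} \cdot \frac{1}{25} - 6 = \left(-72\right) \left(-212\right) \frac{1}{200} - 6 = 15264 \cdot \frac{1}{200} - 6 = \frac{1908}{25} - 6 = \frac{1758}{25}$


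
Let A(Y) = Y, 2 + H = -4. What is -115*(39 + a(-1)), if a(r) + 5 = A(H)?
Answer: -3220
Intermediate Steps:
H = -6 (H = -2 - 4 = -6)
a(r) = -11 (a(r) = -5 - 6 = -11)
-115*(39 + a(-1)) = -115*(39 - 11) = -115*28 = -3220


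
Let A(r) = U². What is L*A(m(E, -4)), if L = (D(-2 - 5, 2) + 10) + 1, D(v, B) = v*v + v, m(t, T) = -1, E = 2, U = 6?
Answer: 1908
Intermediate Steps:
D(v, B) = v + v² (D(v, B) = v² + v = v + v²)
L = 53 (L = ((-2 - 5)*(1 + (-2 - 5)) + 10) + 1 = (-7*(1 - 7) + 10) + 1 = (-7*(-6) + 10) + 1 = (42 + 10) + 1 = 52 + 1 = 53)
A(r) = 36 (A(r) = 6² = 36)
L*A(m(E, -4)) = 53*36 = 1908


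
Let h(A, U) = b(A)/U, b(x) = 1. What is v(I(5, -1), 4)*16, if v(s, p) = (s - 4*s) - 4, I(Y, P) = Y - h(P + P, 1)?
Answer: -256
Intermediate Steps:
h(A, U) = 1/U
I(Y, P) = -1 + Y (I(Y, P) = Y - 1/1 = Y - 1*1 = Y - 1 = -1 + Y)
v(s, p) = -4 - 3*s (v(s, p) = -3*s - 4 = -4 - 3*s)
v(I(5, -1), 4)*16 = (-4 - 3*(-1 + 5))*16 = (-4 - 3*4)*16 = (-4 - 12)*16 = -16*16 = -256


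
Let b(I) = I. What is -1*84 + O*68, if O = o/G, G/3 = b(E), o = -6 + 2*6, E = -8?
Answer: -101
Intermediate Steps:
o = 6 (o = -6 + 12 = 6)
G = -24 (G = 3*(-8) = -24)
O = -1/4 (O = 6/(-24) = 6*(-1/24) = -1/4 ≈ -0.25000)
-1*84 + O*68 = -1*84 - 1/4*68 = -84 - 17 = -101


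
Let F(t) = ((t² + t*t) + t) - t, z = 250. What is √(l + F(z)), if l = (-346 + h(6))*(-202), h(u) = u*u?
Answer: 2*√46905 ≈ 433.15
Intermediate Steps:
h(u) = u²
F(t) = 2*t² (F(t) = ((t² + t²) + t) - t = (2*t² + t) - t = (t + 2*t²) - t = 2*t²)
l = 62620 (l = (-346 + 6²)*(-202) = (-346 + 36)*(-202) = -310*(-202) = 62620)
√(l + F(z)) = √(62620 + 2*250²) = √(62620 + 2*62500) = √(62620 + 125000) = √187620 = 2*√46905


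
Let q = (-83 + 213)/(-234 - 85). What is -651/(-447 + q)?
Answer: 29667/20389 ≈ 1.4550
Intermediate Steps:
q = -130/319 (q = 130/(-319) = 130*(-1/319) = -130/319 ≈ -0.40752)
-651/(-447 + q) = -651/(-447 - 130/319) = -651/(-142723/319) = -651*(-319/142723) = 29667/20389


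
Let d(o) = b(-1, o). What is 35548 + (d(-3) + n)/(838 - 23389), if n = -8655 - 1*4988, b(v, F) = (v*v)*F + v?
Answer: 267218865/7517 ≈ 35549.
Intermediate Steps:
b(v, F) = v + F*v² (b(v, F) = v²*F + v = F*v² + v = v + F*v²)
d(o) = -1 + o (d(o) = -(1 + o*(-1)) = -(1 - o) = -1 + o)
n = -13643 (n = -8655 - 4988 = -13643)
35548 + (d(-3) + n)/(838 - 23389) = 35548 + ((-1 - 3) - 13643)/(838 - 23389) = 35548 + (-4 - 13643)/(-22551) = 35548 - 13647*(-1/22551) = 35548 + 4549/7517 = 267218865/7517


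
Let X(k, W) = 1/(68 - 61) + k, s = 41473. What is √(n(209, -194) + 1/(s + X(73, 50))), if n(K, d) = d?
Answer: I*√16408133326065/290823 ≈ 13.928*I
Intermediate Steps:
X(k, W) = ⅐ + k (X(k, W) = 1/7 + k = ⅐ + k)
√(n(209, -194) + 1/(s + X(73, 50))) = √(-194 + 1/(41473 + (⅐ + 73))) = √(-194 + 1/(41473 + 512/7)) = √(-194 + 1/(290823/7)) = √(-194 + 7/290823) = √(-56419655/290823) = I*√16408133326065/290823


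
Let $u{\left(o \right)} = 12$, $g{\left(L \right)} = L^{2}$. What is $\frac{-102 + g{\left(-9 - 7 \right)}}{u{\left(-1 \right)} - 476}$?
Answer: $- \frac{77}{232} \approx -0.3319$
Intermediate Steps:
$\frac{-102 + g{\left(-9 - 7 \right)}}{u{\left(-1 \right)} - 476} = \frac{-102 + \left(-9 - 7\right)^{2}}{12 - 476} = \frac{-102 + \left(-16\right)^{2}}{-464} = \left(-102 + 256\right) \left(- \frac{1}{464}\right) = 154 \left(- \frac{1}{464}\right) = - \frac{77}{232}$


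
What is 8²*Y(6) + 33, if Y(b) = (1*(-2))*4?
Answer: -479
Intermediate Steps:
Y(b) = -8 (Y(b) = -2*4 = -8)
8²*Y(6) + 33 = 8²*(-8) + 33 = 64*(-8) + 33 = -512 + 33 = -479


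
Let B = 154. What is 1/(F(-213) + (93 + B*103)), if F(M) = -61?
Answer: 1/15894 ≈ 6.2917e-5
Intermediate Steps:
1/(F(-213) + (93 + B*103)) = 1/(-61 + (93 + 154*103)) = 1/(-61 + (93 + 15862)) = 1/(-61 + 15955) = 1/15894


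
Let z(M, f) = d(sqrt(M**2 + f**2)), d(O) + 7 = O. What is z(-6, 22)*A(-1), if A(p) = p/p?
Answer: -7 + 2*sqrt(130) ≈ 15.804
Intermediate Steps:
d(O) = -7 + O
z(M, f) = -7 + sqrt(M**2 + f**2)
A(p) = 1
z(-6, 22)*A(-1) = (-7 + sqrt((-6)**2 + 22**2))*1 = (-7 + sqrt(36 + 484))*1 = (-7 + sqrt(520))*1 = (-7 + 2*sqrt(130))*1 = -7 + 2*sqrt(130)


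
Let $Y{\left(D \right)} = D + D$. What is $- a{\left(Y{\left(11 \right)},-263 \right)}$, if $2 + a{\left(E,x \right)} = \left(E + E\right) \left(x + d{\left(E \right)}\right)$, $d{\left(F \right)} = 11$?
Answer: $11090$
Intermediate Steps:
$Y{\left(D \right)} = 2 D$
$a{\left(E,x \right)} = -2 + 2 E \left(11 + x\right)$ ($a{\left(E,x \right)} = -2 + \left(E + E\right) \left(x + 11\right) = -2 + 2 E \left(11 + x\right)$)
$- a{\left(Y{\left(11 \right)},-263 \right)} = - (-2 + 22 \cdot 2 \cdot 11 + 2 \cdot 2 \cdot 11 \left(-263\right)) = - (-2 + 22 \cdot 22 + 2 \cdot 22 \left(-263\right)) = - (-2 + 484 - 11572) = \left(-1\right) \left(-11090\right) = 11090$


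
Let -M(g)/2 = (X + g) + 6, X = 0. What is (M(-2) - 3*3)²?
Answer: 289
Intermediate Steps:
M(g) = -12 - 2*g (M(g) = -2*((0 + g) + 6) = -2*(g + 6) = -2*(6 + g) = -12 - 2*g)
(M(-2) - 3*3)² = ((-12 - 2*(-2)) - 3*3)² = ((-12 + 4) - 9)² = (-8 - 9)² = (-17)² = 289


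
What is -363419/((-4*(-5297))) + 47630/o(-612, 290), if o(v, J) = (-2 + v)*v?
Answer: -8472002897/497610774 ≈ -17.025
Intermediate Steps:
o(v, J) = v*(-2 + v)
-363419/((-4*(-5297))) + 47630/o(-612, 290) = -363419/((-4*(-5297))) + 47630/((-612*(-2 - 612))) = -363419/21188 + 47630/((-612*(-614))) = -363419*1/21188 + 47630/375768 = -363419/21188 + 47630*(1/375768) = -363419/21188 + 23815/187884 = -8472002897/497610774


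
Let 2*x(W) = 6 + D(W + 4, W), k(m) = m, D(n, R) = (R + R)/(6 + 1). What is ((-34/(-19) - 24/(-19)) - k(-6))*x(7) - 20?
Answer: 308/19 ≈ 16.211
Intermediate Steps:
D(n, R) = 2*R/7 (D(n, R) = (2*R)/7 = (2*R)*(1/7) = 2*R/7)
x(W) = 3 + W/7 (x(W) = (6 + 2*W/7)/2 = 3 + W/7)
((-34/(-19) - 24/(-19)) - k(-6))*x(7) - 20 = ((-34/(-19) - 24/(-19)) - 1*(-6))*(3 + (1/7)*7) - 20 = ((-34*(-1/19) - 24*(-1/19)) + 6)*(3 + 1) - 20 = ((34/19 + 24/19) + 6)*4 - 20 = (58/19 + 6)*4 - 20 = (172/19)*4 - 20 = 688/19 - 20 = 308/19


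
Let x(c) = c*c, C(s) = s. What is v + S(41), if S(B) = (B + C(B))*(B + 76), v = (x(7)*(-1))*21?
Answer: 8565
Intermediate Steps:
x(c) = c²
v = -1029 (v = (7²*(-1))*21 = (49*(-1))*21 = -49*21 = -1029)
S(B) = 2*B*(76 + B) (S(B) = (B + B)*(B + 76) = (2*B)*(76 + B) = 2*B*(76 + B))
v + S(41) = -1029 + 2*41*(76 + 41) = -1029 + 2*41*117 = -1029 + 9594 = 8565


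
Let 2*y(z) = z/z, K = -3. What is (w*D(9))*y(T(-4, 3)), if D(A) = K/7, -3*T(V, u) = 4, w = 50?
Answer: -75/7 ≈ -10.714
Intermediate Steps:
T(V, u) = -4/3 (T(V, u) = -⅓*4 = -4/3)
y(z) = ½ (y(z) = (z/z)/2 = (½)*1 = ½)
D(A) = -3/7
(w*D(9))*y(T(-4, 3)) = (50*(-3/7))*(½) = -150/7*½ = -75/7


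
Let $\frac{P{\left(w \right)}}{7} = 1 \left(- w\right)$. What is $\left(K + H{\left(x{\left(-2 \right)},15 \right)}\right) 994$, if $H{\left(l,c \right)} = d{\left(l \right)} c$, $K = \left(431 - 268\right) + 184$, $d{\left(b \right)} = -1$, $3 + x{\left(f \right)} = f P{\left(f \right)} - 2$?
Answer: $330008$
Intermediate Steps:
$P{\left(w \right)} = - 7 w$ ($P{\left(w \right)} = 7 \cdot 1 \left(- w\right) = 7 \left(- w\right) = - 7 w$)
$x{\left(f \right)} = -5 - 7 f^{2}$ ($x{\left(f \right)} = -3 + \left(f \left(- 7 f\right) - 2\right) = -3 - \left(2 + 7 f^{2}\right) = -5 - 7 f^{2}$)
$K = 347$ ($K = 163 + 184 = 347$)
$H{\left(l,c \right)} = - c$
$\left(K + H{\left(x{\left(-2 \right)},15 \right)}\right) 994 = \left(347 - 15\right) 994 = 332 \cdot 994 = 330008$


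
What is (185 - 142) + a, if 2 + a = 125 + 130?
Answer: 296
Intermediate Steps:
a = 253 (a = -2 + (125 + 130) = -2 + 255 = 253)
(185 - 142) + a = (185 - 142) + 253 = 43 + 253 = 296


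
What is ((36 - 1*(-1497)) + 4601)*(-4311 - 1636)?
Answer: -36478898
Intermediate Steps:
((36 - 1*(-1497)) + 4601)*(-4311 - 1636) = ((36 + 1497) + 4601)*(-5947) = (1533 + 4601)*(-5947) = 6134*(-5947) = -36478898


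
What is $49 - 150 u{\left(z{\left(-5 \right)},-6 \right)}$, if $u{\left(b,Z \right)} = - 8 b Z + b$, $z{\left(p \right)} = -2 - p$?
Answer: $-22001$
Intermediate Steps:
$u{\left(b,Z \right)} = b - 8 Z b$ ($u{\left(b,Z \right)} = - 8 Z b + b = b - 8 Z b$)
$49 - 150 u{\left(z{\left(-5 \right)},-6 \right)} = 49 - 150 \left(-2 - -5\right) \left(1 - -48\right) = 49 - 150 \left(-2 + 5\right) \left(1 + 48\right) = 49 - 150 \cdot 3 \cdot 49 = 49 - 22050 = -22001$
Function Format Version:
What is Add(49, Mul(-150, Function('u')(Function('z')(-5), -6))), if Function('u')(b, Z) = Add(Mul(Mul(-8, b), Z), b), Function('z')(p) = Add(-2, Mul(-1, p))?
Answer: -22001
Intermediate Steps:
Function('u')(b, Z) = Add(b, Mul(-8, Z, b)) (Function('u')(b, Z) = Add(Mul(-8, Z, b), b) = Add(b, Mul(-8, Z, b)))
Add(49, Mul(-150, Function('u')(Function('z')(-5), -6))) = Add(49, Mul(-150, Mul(Add(-2, Mul(-1, -5)), Add(1, Mul(-8, -6))))) = Add(49, Mul(-150, Mul(Add(-2, 5), Add(1, 48)))) = Add(49, Mul(-150, Mul(3, 49))) = Add(49, Mul(-150, 147)) = Add(49, -22050) = -22001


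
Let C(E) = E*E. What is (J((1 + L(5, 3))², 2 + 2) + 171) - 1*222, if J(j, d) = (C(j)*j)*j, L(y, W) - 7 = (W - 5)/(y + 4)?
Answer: 576477904617229/43046721 ≈ 1.3392e+7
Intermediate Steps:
L(y, W) = 7 + (-5 + W)/(4 + y) (L(y, W) = 7 + (W - 5)/(y + 4) = 7 + (-5 + W)/(4 + y))
C(E) = E²
J(j, d) = j⁴ (J(j, d) = (j²*j)*j = j³*j = j⁴)
(J((1 + L(5, 3))², 2 + 2) + 171) - 1*222 = (((1 + (23 + 3 + 7*5)/(4 + 5))²)⁴ + 171) - 1*222 = (((1 + (23 + 3 + 35)/9)²)⁴ + 171) - 222 = (((1 + (⅑)*61)²)⁴ + 171) - 222 = (((1 + 61/9)²)⁴ + 171) - 222 = (((70/9)²)⁴ + 171) - 222 = ((4900/81)⁴ + 171) - 222 = (576480100000000/43046721 + 171) - 222 = 576487460989291/43046721 - 222 = 576477904617229/43046721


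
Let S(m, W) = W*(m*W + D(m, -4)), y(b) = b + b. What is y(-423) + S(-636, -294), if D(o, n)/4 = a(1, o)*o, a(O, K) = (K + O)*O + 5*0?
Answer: -529913502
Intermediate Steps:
y(b) = 2*b
a(O, K) = O*(K + O) (a(O, K) = O*(K + O) + 0 = O*(K + O))
D(o, n) = 4*o*(1 + o) (D(o, n) = 4*((1*(o + 1))*o) = 4*((1*(1 + o))*o) = 4*((1 + o)*o) = 4*(o*(1 + o)) = 4*o*(1 + o))
S(m, W) = W*(W*m + 4*m*(1 + m)) (S(m, W) = W*(m*W + 4*m*(1 + m)) = W*(W*m + 4*m*(1 + m)))
y(-423) + S(-636, -294) = 2*(-423) - 294*(-636)*(4 - 294 + 4*(-636)) = -846 - 294*(-636)*(4 - 294 - 2544) = -846 - 294*(-636)*(-2834) = -846 - 529912656 = -529913502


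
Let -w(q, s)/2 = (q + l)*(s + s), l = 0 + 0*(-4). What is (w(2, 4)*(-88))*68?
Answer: 191488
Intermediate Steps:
l = 0 (l = 0 + 0 = 0)
w(q, s) = -4*q*s (w(q, s) = -2*(q + 0)*(s + s) = -2*q*2*s = -4*q*s)
(w(2, 4)*(-88))*68 = (-4*2*4*(-88))*68 = -32*(-88)*68 = 2816*68 = 191488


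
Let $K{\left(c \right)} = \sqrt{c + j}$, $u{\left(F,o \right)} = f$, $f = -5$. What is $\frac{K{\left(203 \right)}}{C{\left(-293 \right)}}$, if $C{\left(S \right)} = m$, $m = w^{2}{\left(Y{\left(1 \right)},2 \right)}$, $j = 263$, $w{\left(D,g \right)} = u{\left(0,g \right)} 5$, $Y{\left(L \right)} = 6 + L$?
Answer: $\frac{\sqrt{466}}{625} \approx 0.034539$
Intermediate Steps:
$u{\left(F,o \right)} = -5$
$w{\left(D,g \right)} = -25$ ($w{\left(D,g \right)} = \left(-5\right) 5 = -25$)
$m = 625$ ($m = \left(-25\right)^{2} = 625$)
$C{\left(S \right)} = 625$
$K{\left(c \right)} = \sqrt{263 + c}$ ($K{\left(c \right)} = \sqrt{c + 263} = \sqrt{263 + c}$)
$\frac{K{\left(203 \right)}}{C{\left(-293 \right)}} = \frac{\sqrt{263 + 203}}{625} = \sqrt{466} \cdot \frac{1}{625} = \frac{\sqrt{466}}{625}$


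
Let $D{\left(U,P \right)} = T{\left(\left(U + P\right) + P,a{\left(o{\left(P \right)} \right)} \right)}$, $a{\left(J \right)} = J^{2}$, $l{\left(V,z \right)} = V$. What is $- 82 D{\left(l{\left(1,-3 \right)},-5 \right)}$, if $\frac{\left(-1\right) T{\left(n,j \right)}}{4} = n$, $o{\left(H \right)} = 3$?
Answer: $-2952$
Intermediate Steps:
$T{\left(n,j \right)} = - 4 n$
$D{\left(U,P \right)} = - 8 P - 4 U$ ($D{\left(U,P \right)} = - 4 \left(\left(U + P\right) + P\right) = - 4 \left(\left(P + U\right) + P\right) = - 4 \left(U + 2 P\right) = - 8 P - 4 U$)
$- 82 D{\left(l{\left(1,-3 \right)},-5 \right)} = - 82 \left(\left(-8\right) \left(-5\right) - 4\right) = - 82 \left(40 - 4\right) = \left(-82\right) 36 = -2952$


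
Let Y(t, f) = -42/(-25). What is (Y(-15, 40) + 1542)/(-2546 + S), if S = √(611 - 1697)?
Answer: -49127616/81040025 - 19296*I*√1086/81040025 ≈ -0.60621 - 0.0078466*I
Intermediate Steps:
Y(t, f) = 42/25 (Y(t, f) = -42*(-1/25) = 42/25)
S = I*√1086 (S = √(-1086) = I*√1086 ≈ 32.955*I)
(Y(-15, 40) + 1542)/(-2546 + S) = (42/25 + 1542)/(-2546 + I*√1086) = 38592/(25*(-2546 + I*√1086))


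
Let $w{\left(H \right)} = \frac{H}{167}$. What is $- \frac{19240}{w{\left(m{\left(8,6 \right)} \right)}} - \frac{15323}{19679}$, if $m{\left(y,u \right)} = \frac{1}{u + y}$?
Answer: $- \frac{80474803073}{1789} \approx -4.4983 \cdot 10^{7}$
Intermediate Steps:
$w{\left(H \right)} = \frac{H}{167}$ ($w{\left(H \right)} = H \frac{1}{167} = \frac{H}{167}$)
$- \frac{19240}{w{\left(m{\left(8,6 \right)} \right)}} - \frac{15323}{19679} = - \frac{19240}{\frac{1}{167} \frac{1}{6 + 8}} - \frac{15323}{19679} = - \frac{19240}{\frac{1}{167} \cdot \frac{1}{14}} - \frac{1393}{1789} = - 19240 \frac{1}{\frac{1}{2338}} - \frac{1393}{1789} = \left(-19240\right) 2338 - \frac{1393}{1789} = -44983120 - \frac{1393}{1789} = - \frac{80474803073}{1789}$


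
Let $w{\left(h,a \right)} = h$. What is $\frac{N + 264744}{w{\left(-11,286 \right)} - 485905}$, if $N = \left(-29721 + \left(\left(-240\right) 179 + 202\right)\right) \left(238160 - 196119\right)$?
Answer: $\frac{3046824895}{485916} \approx 6270.3$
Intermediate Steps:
$N = -3047089639$ ($N = \left(-29721 + \left(-42960 + 202\right)\right) \left(238160 - 196119\right) = \left(-29721 - 42758\right) 42041 = \left(-72479\right) 42041 = -3047089639$)
$\frac{N + 264744}{w{\left(-11,286 \right)} - 485905} = \frac{-3047089639 + 264744}{-11 - 485905} = - \frac{3046824895}{-485916} = \left(-3046824895\right) \left(- \frac{1}{485916}\right) = \frac{3046824895}{485916}$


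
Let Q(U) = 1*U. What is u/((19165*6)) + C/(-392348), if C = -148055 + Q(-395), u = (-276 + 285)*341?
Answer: 761432563/1879837355 ≈ 0.40505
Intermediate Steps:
Q(U) = U
u = 3069 (u = 9*341 = 3069)
C = -148450 (C = -148055 - 395 = -148450)
u/((19165*6)) + C/(-392348) = 3069/((19165*6)) - 148450/(-392348) = 3069/114990 - 148450*(-1/392348) = 3069*(1/114990) + 74225/196174 = 1023/38330 + 74225/196174 = 761432563/1879837355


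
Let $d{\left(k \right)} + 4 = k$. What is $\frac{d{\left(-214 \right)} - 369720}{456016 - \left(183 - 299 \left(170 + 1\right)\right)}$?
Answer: $- \frac{184969}{253481} \approx -0.72972$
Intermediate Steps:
$d{\left(k \right)} = -4 + k$
$\frac{d{\left(-214 \right)} - 369720}{456016 - \left(183 - 299 \left(170 + 1\right)\right)} = \frac{\left(-4 - 214\right) - 369720}{456016 - \left(183 - 299 \left(170 + 1\right)\right)} = \frac{-218 - 369720}{456016 + \left(299 \cdot 171 - 183\right)} = - \frac{369938}{456016 + \left(51129 - 183\right)} = - \frac{369938}{456016 + 50946} = - \frac{369938}{506962} = \left(-369938\right) \frac{1}{506962} = - \frac{184969}{253481}$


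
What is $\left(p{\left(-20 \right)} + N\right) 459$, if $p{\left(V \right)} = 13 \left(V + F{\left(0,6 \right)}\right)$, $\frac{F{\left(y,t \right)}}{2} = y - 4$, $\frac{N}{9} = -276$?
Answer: $-1307232$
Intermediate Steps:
$N = -2484$ ($N = 9 \left(-276\right) = -2484$)
$F{\left(y,t \right)} = -8 + 2 y$ ($F{\left(y,t \right)} = 2 \left(y - 4\right) = 2 \left(-4 + y\right) = -8 + 2 y$)
$p{\left(V \right)} = -104 + 13 V$ ($p{\left(V \right)} = 13 \left(V + \left(-8 + 2 \cdot 0\right)\right) = 13 \left(V + \left(-8 + 0\right)\right) = 13 \left(V - 8\right) = 13 \left(-8 + V\right) = -104 + 13 V$)
$\left(p{\left(-20 \right)} + N\right) 459 = \left(\left(-104 + 13 \left(-20\right)\right) - 2484\right) 459 = \left(\left(-104 - 260\right) - 2484\right) 459 = \left(-364 - 2484\right) 459 = \left(-2848\right) 459 = -1307232$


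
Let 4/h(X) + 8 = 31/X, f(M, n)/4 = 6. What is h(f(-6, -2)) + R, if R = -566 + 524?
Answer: -6858/161 ≈ -42.596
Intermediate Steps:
f(M, n) = 24 (f(M, n) = 4*6 = 24)
h(X) = 4/(-8 + 31/X)
R = -42
h(f(-6, -2)) + R = -4*24/(-31 + 8*24) - 42 = -4*24/(-31 + 192) - 42 = -4*24/161 - 42 = -4*24*1/161 - 42 = -96/161 - 42 = -6858/161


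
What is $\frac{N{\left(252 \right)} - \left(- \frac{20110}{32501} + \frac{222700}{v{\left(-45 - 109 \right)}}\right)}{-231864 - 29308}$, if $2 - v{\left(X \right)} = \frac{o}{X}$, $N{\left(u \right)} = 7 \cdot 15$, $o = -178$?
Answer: $\frac{111420154285}{110348565236} \approx 1.0097$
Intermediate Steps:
$N{\left(u \right)} = 105$
$v{\left(X \right)} = 2 + \frac{178}{X}$ ($v{\left(X \right)} = 2 - - \frac{178}{X} = 2 + \frac{178}{X}$)
$\frac{N{\left(252 \right)} - \left(- \frac{20110}{32501} + \frac{222700}{v{\left(-45 - 109 \right)}}\right)}{-231864 - 29308} = \frac{105 - \left(- \frac{20110}{32501} + \frac{222700}{2 + \frac{178}{-45 - 109}}\right)}{-231864 - 29308} = \frac{105 - \left(- \frac{20110}{32501} + \frac{222700}{2 + \frac{178}{-154}}\right)}{-261172} = \left(105 + \left(\frac{20110}{32501} - \frac{222700}{2 + 178 \left(- \frac{1}{154}\right)}\right)\right) \left(- \frac{1}{261172}\right) = \left(105 + \left(\frac{20110}{32501} - \frac{222700}{2 - \frac{89}{77}}\right)\right) \left(- \frac{1}{261172}\right) = \left(105 + \left(\frac{20110}{32501} - \frac{222700}{\frac{65}{77}}\right)\right) \left(- \frac{1}{261172}\right) = \left(105 + \left(\frac{20110}{32501} - \frac{3429580}{13}\right)\right) \left(- \frac{1}{261172}\right) = \left(105 - \frac{111464518150}{422513}\right) \left(- \frac{1}{261172}\right) = \left(- \frac{111420154285}{422513}\right) \left(- \frac{1}{261172}\right) = \frac{111420154285}{110348565236}$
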